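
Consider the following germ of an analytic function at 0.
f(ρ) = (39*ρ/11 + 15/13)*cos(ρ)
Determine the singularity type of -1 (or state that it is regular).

There is no denominator, hence no pole anywhere.
The factor cos(ρ) is entire.
So the germ continues analytically to -1.

The point is a regular point.


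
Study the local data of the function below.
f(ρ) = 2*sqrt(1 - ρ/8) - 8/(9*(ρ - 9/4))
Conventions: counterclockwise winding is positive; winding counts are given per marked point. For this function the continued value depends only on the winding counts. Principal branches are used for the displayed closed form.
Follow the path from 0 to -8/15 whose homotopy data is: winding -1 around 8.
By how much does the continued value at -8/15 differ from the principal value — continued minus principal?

The rational part is single-valued and drops out of the difference; each branch term changes only by its own monodromy.
(2)*sqrt(1 - ρ/(8)): winding -1 is odd, the square root flips sign, contributing -2*(2)*sqrt(1 - (-8/15)/(8)) = -2*(2)*sqrt(16/15) = -(16/15)*sqrt(15).
Summing the contributions at ρ = -8/15 gives -(16/15)*sqrt(15).

Continued minus principal equals -(16/15)*sqrt(15).


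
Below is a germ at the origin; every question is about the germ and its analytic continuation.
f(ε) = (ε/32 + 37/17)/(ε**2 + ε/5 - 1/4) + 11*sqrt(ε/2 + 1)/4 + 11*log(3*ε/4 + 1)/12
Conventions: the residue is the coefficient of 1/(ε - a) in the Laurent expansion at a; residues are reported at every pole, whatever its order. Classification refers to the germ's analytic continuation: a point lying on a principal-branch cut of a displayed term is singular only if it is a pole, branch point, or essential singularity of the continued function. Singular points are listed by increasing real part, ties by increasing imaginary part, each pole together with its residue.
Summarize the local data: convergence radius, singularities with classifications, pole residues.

Radius of convergence at 0: -1/10 + (1/10)*sqrt(26).
At -2: an algebraic (square-root) branch point.
At -4/3: a logarithmic branch point.
At -1/10 - (1/10)*sqrt(26): a pole of order 1; residue 1/64 - (11823/28288)*sqrt(26).
At -1/10 + (1/10)*sqrt(26): a pole of order 1; residue 1/64 + (11823/28288)*sqrt(26).

Denominator factor (ε**2 + ε/5 - 1/4): discriminant 26/25, real irrational roots -1/10 + (1/10)*sqrt(26) and -1/10 - (1/10)*sqrt(26); poles of order 1, moduli -1/10 + (1/10)*sqrt(26) and 1/10 + (1/10)*sqrt(26).
Branch term (11/12)*log(1 - ε/(-4/3)): its argument vanishes at ε = -4/3, a logarithmic branch point, modulus 4/3.
Branch term (11/4)*sqrt(1 - ε/(-2)): its argument vanishes at ε = -2, a square-root branch point, modulus 2.
The radius of convergence is the smallest modulus among the singular points: -1/10 + (1/10)*sqrt(26).
The branch terms are analytic at -1/10 - (1/10)*sqrt(26) and contribute nothing to the residue; only the rational part matters.
The factor ε**2 + ε/5 - 1/4 splits as (ε - a)(ε - a') with a = -1/10 - (1/10)*sqrt(26), a' = -1/10 + (1/10)*sqrt(26). At the order-1 pole a set g(ε) = (ε - a)*(rational part) = [ε/32 + 37/17] / (ε - a').
Simple pole: residue = g(a) at a = -1/10 - (1/10)*sqrt(26), which is 1/64 - (11823/28288)*sqrt(26).
The branch terms are analytic at -1/10 + (1/10)*sqrt(26) and contribute nothing to the residue; only the rational part matters.
The factor ε**2 + ε/5 - 1/4 splits as (ε - a)(ε - a') with a = -1/10 + (1/10)*sqrt(26), a' = -1/10 - (1/10)*sqrt(26). At the order-1 pole a set g(ε) = (ε - a)*(rational part) = [ε/32 + 37/17] / (ε - a').
Simple pole: residue = g(a) at a = -1/10 + (1/10)*sqrt(26), which is 1/64 + (11823/28288)*sqrt(26).
List the singular points by increasing real part (a conjugate pair: the negative imaginary part first).


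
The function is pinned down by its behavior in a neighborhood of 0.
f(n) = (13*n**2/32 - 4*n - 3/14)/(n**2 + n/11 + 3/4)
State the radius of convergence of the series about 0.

Denominator factor (n**2 + n/11 + 3/4): discriminant -362/121, complex-conjugate roots (-1/22) + ((1/22)*sqrt(362))*i and (-1/22) - ((1/22)*sqrt(362))*i; poles of order 1, moduli (1/2)*sqrt(3) and (1/2)*sqrt(3).
The radius of convergence is the smallest modulus among the singular points: (1/2)*sqrt(3).

The radius of convergence is (1/2)*sqrt(3).


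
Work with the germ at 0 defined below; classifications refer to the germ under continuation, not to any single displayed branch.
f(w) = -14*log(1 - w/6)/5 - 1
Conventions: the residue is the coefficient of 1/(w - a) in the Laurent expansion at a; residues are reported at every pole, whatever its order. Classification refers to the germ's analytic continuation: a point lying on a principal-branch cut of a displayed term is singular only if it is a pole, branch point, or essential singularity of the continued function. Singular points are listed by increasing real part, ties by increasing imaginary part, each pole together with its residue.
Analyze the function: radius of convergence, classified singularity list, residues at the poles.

Branch term (-14/5)*log(1 - w/(6)): its argument vanishes at w = 6, a logarithmic branch point, modulus 6.
The radius of convergence is the smallest modulus among the singular points: 6.

Radius of convergence at 0: 6.
At 6: a logarithmic branch point.


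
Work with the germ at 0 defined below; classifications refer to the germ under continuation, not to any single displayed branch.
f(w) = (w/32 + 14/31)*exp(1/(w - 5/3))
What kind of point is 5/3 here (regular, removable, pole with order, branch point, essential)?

The point is an essential singularity.

The exponent 1/(w - (5/3)) has a pole at 5/3, so exp(1/(w - (5/3))) takes every nonzero value near it: an essential singularity (not a pole of any order).


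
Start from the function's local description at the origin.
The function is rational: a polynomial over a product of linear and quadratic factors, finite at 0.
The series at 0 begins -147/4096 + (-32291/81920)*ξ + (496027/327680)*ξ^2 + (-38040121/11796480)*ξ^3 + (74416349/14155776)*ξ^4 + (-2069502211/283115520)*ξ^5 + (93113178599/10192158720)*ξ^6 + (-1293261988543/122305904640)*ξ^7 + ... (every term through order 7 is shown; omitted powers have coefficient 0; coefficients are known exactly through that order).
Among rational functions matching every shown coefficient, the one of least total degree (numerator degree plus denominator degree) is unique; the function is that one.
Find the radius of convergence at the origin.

No rational of total degree below 6 reproduces all 8 coefficients; solving the [1/5] Pade equations on them gives f(ξ) = (-18*ξ/5 - 1/4)/((ξ + 4/3)**3*(ξ + 12/7)**2), whose expansion matches every shown term.
Denominator factor (ξ + 12/7)^2: pole of order 2 at -12/7, modulus 12/7.
Denominator factor (ξ + 4/3)^3: pole of order 3 at -4/3, modulus 4/3.
The radius of convergence is the smallest modulus among the singular points: 4/3.

The radius of convergence is 4/3.


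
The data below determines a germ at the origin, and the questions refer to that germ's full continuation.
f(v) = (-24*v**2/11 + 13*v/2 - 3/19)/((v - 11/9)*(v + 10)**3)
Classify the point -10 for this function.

The point is a pole of order 3.

The denominator factor v + 10 vanishes at -10 and appears to the power 3; the numerator there equals -59218/209, nonzero, and no other factor vanishes.
Hence a pole whose order is the multiplicity, 3.


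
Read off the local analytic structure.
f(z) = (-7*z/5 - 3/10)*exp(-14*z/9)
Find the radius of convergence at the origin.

The factor exp(-14*z/9) is entire and contributes no finite singular point.
The polynomial part has no poles.
No finite singular points: the Taylor series at 0 converges everywhere.

The radius of convergence is infinite.


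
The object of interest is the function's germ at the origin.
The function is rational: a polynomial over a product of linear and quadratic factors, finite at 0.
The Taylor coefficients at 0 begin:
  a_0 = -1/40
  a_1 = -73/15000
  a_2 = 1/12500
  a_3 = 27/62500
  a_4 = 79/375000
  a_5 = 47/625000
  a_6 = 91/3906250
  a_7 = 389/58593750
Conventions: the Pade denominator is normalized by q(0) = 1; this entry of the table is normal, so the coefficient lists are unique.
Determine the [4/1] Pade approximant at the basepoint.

The Pade approximant has numerator coefficients [-1/40, 601/148125, 3589/1975000, 498/1234375, 8363/148125000]; denominator coefficients [1, -141/395].

Taylor coefficients needed (read off): a_0 = -1/40, a_1 = -73/15000, a_2 = 1/12500, a_3 = 27/62500, a_4 = 79/375000, a_5 = 47/625000.
Write the denominator as Q(τ) = 1 + q1*τ. Requiring Q*f - P = O(τ^6) with deg P <= 4 kills the coefficients of τ^5..τ^5 in Q*f:
  τ^5: a_5 + q1*a_4 = 0, i.e. 47/625000 + (79/375000)*q1 = 0.
Solving this linear system: q1 = -141/395.
The numerator is Q*f truncated at degree 4: P0 = a_0 = -1/40; P1 = a_1 + q1*a_0 = 601/148125; P2 = a_2 + q1*a_1 = 3589/1975000; P3 = a_3 + q1*a_2 = 498/1234375; P4 = a_4 + q1*a_3 = 8363/148125000.


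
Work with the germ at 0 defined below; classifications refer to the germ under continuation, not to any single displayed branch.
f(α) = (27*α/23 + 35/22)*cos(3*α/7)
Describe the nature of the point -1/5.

There is no denominator, hence no pole anywhere.
The factor cos(3*α/7) is entire.
So the germ continues analytically to -1/5.

The point is a regular point.


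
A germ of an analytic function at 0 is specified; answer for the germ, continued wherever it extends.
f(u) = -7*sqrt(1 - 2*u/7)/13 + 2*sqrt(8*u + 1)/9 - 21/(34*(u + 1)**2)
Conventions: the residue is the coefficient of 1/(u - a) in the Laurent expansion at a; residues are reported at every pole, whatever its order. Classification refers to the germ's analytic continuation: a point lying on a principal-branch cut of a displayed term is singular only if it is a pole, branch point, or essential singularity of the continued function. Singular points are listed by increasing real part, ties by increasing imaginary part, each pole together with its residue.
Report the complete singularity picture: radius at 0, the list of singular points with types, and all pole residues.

Radius of convergence at 0: 1/8.
At -1: a pole of order 2; residue 0.
At -1/8: an algebraic (square-root) branch point.
At 7/2: an algebraic (square-root) branch point.

Denominator factor (u + 1)^2: pole of order 2 at -1, modulus 1.
Branch term (2/9)*sqrt(1 - u/(-1/8)): its argument vanishes at u = -1/8, a square-root branch point, modulus 1/8.
Branch term (-7/13)*sqrt(1 - u/(7/2)): its argument vanishes at u = 7/2, a square-root branch point, modulus 7/2.
The radius of convergence is the smallest modulus among the singular points: 1/8.
The branch terms are analytic at -1 and contribute nothing to the residue; only the rational part matters.
At the order-2 pole -1 set g(u) = (u - (-1))^2*(rational part) = -21/34.
Order-2 pole: residue = g'(a); g'(-1) = 0, so the residue is 0.
List the singular points by increasing real part (a conjugate pair: the negative imaginary part first).


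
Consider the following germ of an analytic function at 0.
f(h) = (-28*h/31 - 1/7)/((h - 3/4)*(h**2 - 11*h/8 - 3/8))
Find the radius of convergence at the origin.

Denominator factor (h**2 - 11*h/8 - 3/8): discriminant 217/64, real irrational roots 11/16 + (1/16)*sqrt(217) and 11/16 - (1/16)*sqrt(217); poles of order 1, moduli 11/16 + (1/16)*sqrt(217) and -11/16 + (1/16)*sqrt(217).
Denominator factor (h - 3/4): pole of order 1 at 3/4, modulus 3/4.
The radius of convergence is the smallest modulus among the singular points: -11/16 + (1/16)*sqrt(217).

The radius of convergence is -11/16 + (1/16)*sqrt(217).


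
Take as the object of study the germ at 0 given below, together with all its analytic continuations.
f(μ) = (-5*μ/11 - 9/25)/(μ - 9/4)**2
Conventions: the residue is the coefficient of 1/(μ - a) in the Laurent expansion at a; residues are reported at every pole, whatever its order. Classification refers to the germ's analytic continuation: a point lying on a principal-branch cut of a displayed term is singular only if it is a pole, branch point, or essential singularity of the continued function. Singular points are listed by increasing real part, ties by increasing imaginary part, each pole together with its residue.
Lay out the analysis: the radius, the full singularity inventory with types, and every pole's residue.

Radius of convergence at 0: 9/4.
At 9/4: a pole of order 2; residue -5/11.

Denominator factor (μ - 9/4)^2: pole of order 2 at 9/4, modulus 9/4.
The radius of convergence is the smallest modulus among the singular points: 9/4.
At the order-2 pole 9/4 set g(μ) = (μ - (9/4))^2*f(μ) = -5*μ/11 - 9/25.
Order-2 pole: residue = g'(a); g'(9/4) = -5/11, so the residue is -5/11.


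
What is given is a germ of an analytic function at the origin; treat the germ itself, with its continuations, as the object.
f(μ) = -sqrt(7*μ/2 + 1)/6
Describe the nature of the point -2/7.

The point is an algebraic (square-root) branch point.

The term (-1/6)*sqrt(1 - μ/(-2/7)) has argument 1 - -2/7/(-2/7) = 0 at -2/7: a square-root (algebraic, two-sheeted) branch point; the remaining terms are analytic or single-valued there.


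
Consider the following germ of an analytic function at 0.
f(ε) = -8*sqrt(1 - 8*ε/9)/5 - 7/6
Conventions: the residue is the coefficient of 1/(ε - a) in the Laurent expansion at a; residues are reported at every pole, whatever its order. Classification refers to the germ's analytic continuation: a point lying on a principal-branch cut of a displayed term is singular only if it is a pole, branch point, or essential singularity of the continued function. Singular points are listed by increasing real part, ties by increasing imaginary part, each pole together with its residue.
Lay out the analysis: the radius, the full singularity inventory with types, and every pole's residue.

Radius of convergence at 0: 9/8.
At 9/8: an algebraic (square-root) branch point.

Branch term (-8/5)*sqrt(1 - ε/(9/8)): its argument vanishes at ε = 9/8, a square-root branch point, modulus 9/8.
The radius of convergence is the smallest modulus among the singular points: 9/8.


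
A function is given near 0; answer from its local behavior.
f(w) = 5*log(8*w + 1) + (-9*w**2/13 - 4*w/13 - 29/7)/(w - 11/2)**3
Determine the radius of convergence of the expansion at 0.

The radius of convergence is 1/8.

Denominator factor (w - 11/2)^3: pole of order 3 at 11/2, modulus 11/2.
Branch term (5)*log(1 - w/(-1/8)): its argument vanishes at w = -1/8, a logarithmic branch point, modulus 1/8.
The radius of convergence is the smallest modulus among the singular points: 1/8.


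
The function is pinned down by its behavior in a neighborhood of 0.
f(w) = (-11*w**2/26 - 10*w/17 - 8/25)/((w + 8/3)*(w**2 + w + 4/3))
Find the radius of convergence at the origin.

The radius of convergence is (2/3)*sqrt(3).

Denominator factor (w + 8/3): pole of order 1 at -8/3, modulus 8/3.
Denominator factor (w**2 + w + 4/3): discriminant -13/3, complex-conjugate roots (-1/2) + ((1/6)*sqrt(39))*i and (-1/2) - ((1/6)*sqrt(39))*i; poles of order 1, moduli (2/3)*sqrt(3) and (2/3)*sqrt(3).
The radius of convergence is the smallest modulus among the singular points: (2/3)*sqrt(3).


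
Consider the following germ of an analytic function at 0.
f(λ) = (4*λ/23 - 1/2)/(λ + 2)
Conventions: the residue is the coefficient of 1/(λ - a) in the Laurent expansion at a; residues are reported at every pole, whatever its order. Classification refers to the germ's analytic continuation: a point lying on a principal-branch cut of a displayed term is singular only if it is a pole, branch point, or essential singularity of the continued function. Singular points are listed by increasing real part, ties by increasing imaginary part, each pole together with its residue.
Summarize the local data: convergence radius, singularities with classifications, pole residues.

Radius of convergence at 0: 2.
At -2: a pole of order 1; residue -39/46.

Denominator factor (λ + 2): pole of order 1 at -2, modulus 2.
The radius of convergence is the smallest modulus among the singular points: 2.
At the order-1 pole -2 set g(λ) = (λ - (-2))*f(λ) = 4*λ/23 - 1/2.
Simple pole: residue = g(a) at a = -2, which is -39/46.


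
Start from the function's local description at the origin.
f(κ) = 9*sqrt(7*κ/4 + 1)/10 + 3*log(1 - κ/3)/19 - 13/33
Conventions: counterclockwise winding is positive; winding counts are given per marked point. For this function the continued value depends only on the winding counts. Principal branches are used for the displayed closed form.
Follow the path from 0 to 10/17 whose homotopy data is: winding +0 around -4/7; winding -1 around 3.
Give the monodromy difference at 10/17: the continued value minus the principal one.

The rational part is single-valued and drops out of the difference; each branch term changes only by its own monodromy.
(9/10)*sqrt(1 - κ/(-4/7)): winding +0 is even, the square root returns to the same sheet, contribution 0.
(3/19)*log(1 - κ/(3)): each positive loop around 3 adds 2*pi*i to the log, so winding -1 contributes (3/19)*(-1)*2*pi*i = -(6/19)*pi*i.
Summing the contributions at κ = 10/17 gives -(6/19)*pi*i.

Continued minus principal equals -(6/19)*pi*i.


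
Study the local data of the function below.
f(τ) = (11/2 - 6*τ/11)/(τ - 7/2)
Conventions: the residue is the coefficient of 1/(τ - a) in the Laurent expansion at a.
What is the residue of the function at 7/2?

At the order-1 pole 7/2 set g(τ) = (τ - (7/2))*f(τ) = 11/2 - 6*τ/11.
Simple pole: residue = g(a) at a = 7/2, which is 79/22.

The residue is 79/22.


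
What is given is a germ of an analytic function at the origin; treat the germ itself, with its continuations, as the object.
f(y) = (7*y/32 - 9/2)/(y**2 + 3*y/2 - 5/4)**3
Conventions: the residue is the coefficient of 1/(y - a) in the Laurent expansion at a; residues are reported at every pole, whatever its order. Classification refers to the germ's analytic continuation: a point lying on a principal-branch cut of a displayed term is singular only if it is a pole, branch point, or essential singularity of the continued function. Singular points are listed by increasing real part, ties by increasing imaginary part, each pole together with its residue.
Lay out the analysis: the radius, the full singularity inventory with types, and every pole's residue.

Denominator factor (y**2 + 3*y/2 - 5/4)^3: discriminant 29/4, real irrational roots -3/4 + (1/4)*sqrt(29) and -3/4 - (1/4)*sqrt(29); poles of order 3, moduli -3/4 + (1/4)*sqrt(29) and 3/4 + (1/4)*sqrt(29).
The radius of convergence is the smallest modulus among the singular points: -3/4 + (1/4)*sqrt(29).
The factor y**2 + 3*y/2 - 5/4 splits as (y - a)(y - a') with a = -3/4 - (1/4)*sqrt(29), a' = -3/4 + (1/4)*sqrt(29). At the order-3 pole a set g(y) = (y - a)^3*f(y) = [7*y/32 - 9/2] / (y - a')^3.
Order-3 pole: residue = g''(a)/2; g''(-3/4 - (1/4)*sqrt(29)) = (1791/24389)*sqrt(29), so the residue is (1791/48778)*sqrt(29).
The factor y**2 + 3*y/2 - 5/4 splits as (y - a)(y - a') with a = -3/4 + (1/4)*sqrt(29), a' = -3/4 - (1/4)*sqrt(29). At the order-3 pole a set g(y) = (y - a)^3*f(y) = [7*y/32 - 9/2] / (y - a')^3.
Order-3 pole: residue = g''(a)/2; g''(-3/4 + (1/4)*sqrt(29)) = -(1791/24389)*sqrt(29), so the residue is -(1791/48778)*sqrt(29).
List the singular points by increasing real part (a conjugate pair: the negative imaginary part first).

Radius of convergence at 0: -3/4 + (1/4)*sqrt(29).
At -3/4 - (1/4)*sqrt(29): a pole of order 3; residue (1791/48778)*sqrt(29).
At -3/4 + (1/4)*sqrt(29): a pole of order 3; residue -(1791/48778)*sqrt(29).


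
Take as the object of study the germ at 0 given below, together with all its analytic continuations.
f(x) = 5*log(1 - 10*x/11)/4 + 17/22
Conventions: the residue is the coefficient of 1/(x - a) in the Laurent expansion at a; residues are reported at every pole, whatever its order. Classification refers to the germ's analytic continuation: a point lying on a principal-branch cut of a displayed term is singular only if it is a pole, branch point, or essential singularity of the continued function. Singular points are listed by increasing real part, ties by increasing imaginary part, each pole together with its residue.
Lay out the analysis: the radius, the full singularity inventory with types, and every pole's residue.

Branch term (5/4)*log(1 - x/(11/10)): its argument vanishes at x = 11/10, a logarithmic branch point, modulus 11/10.
The radius of convergence is the smallest modulus among the singular points: 11/10.

Radius of convergence at 0: 11/10.
At 11/10: a logarithmic branch point.


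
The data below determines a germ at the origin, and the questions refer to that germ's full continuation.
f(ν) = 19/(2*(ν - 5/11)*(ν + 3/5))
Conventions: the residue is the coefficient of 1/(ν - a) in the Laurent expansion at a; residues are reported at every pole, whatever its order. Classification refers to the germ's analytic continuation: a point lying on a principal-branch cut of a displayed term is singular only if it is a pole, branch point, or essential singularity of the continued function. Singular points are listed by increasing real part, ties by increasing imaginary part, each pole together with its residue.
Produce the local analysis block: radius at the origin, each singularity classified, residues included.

Denominator factor (ν - 5/11): pole of order 1 at 5/11, modulus 5/11.
Denominator factor (ν + 3/5): pole of order 1 at -3/5, modulus 3/5.
The radius of convergence is the smallest modulus among the singular points: 5/11.
At the order-1 pole -3/5 set g(ν) = (ν - (-3/5))*f(ν) = 19/(2*(ν - 5/11)).
Simple pole: residue = g(a) at a = -3/5, which is -1045/116.
At the order-1 pole 5/11 set g(ν) = (ν - (5/11))*f(ν) = 19/(2*(ν + 3/5)).
Simple pole: residue = g(a) at a = 5/11, which is 1045/116.
List the singular points by increasing real part (a conjugate pair: the negative imaginary part first).

Radius of convergence at 0: 5/11.
At -3/5: a pole of order 1; residue -1045/116.
At 5/11: a pole of order 1; residue 1045/116.


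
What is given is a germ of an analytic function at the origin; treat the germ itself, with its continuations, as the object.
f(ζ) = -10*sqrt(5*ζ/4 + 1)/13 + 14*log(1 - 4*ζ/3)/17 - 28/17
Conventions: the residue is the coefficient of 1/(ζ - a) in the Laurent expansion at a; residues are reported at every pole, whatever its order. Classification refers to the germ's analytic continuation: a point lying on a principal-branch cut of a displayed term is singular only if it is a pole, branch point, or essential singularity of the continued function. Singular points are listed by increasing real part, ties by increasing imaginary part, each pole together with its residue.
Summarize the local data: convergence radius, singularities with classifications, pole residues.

Radius of convergence at 0: 3/4.
At -4/5: an algebraic (square-root) branch point.
At 3/4: a logarithmic branch point.

Branch term (14/17)*log(1 - ζ/(3/4)): its argument vanishes at ζ = 3/4, a logarithmic branch point, modulus 3/4.
Branch term (-10/13)*sqrt(1 - ζ/(-4/5)): its argument vanishes at ζ = -4/5, a square-root branch point, modulus 4/5.
The radius of convergence is the smallest modulus among the singular points: 3/4.
List the singular points by increasing real part (a conjugate pair: the negative imaginary part first).


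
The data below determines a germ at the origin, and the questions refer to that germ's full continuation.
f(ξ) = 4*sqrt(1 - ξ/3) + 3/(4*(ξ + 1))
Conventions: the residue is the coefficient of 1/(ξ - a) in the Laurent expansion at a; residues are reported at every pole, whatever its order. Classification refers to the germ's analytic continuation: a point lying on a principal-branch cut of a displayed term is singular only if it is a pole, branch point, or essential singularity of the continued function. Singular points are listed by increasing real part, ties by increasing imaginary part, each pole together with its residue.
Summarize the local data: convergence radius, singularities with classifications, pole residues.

Radius of convergence at 0: 1.
At -1: a pole of order 1; residue 3/4.
At 3: an algebraic (square-root) branch point.

Denominator factor (ξ + 1): pole of order 1 at -1, modulus 1.
Branch term (4)*sqrt(1 - ξ/(3)): its argument vanishes at ξ = 3, a square-root branch point, modulus 3.
The radius of convergence is the smallest modulus among the singular points: 1.
The branch term is analytic at -1 and contributes nothing to the residue; only the rational part matters.
At the order-1 pole -1 set g(ξ) = (ξ - (-1))*(rational part) = 3/4.
Simple pole: residue = g(a) at a = -1, which is 3/4.
List the singular points by increasing real part (a conjugate pair: the negative imaginary part first).


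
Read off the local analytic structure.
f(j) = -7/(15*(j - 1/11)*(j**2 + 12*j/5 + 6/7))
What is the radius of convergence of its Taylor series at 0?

Denominator factor (j - 1/11): pole of order 1 at 1/11, modulus 1/11.
Denominator factor (j**2 + 12*j/5 + 6/7): discriminant 408/175, real irrational roots -6/5 + (1/35)*sqrt(714) and -6/5 - (1/35)*sqrt(714); poles of order 1, moduli 6/5 - (1/35)*sqrt(714) and 6/5 + (1/35)*sqrt(714).
The radius of convergence is the smallest modulus among the singular points: 1/11.

The radius of convergence is 1/11.


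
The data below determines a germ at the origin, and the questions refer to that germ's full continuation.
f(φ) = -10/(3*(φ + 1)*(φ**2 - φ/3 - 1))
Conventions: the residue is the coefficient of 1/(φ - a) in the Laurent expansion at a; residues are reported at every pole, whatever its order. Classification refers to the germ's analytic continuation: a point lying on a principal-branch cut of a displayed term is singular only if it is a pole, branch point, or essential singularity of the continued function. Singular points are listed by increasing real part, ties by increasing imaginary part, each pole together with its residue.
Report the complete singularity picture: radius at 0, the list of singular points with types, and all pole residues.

Denominator factor (φ + 1): pole of order 1 at -1, modulus 1.
Denominator factor (φ**2 - φ/3 - 1): discriminant 37/9, real irrational roots 1/6 + (1/6)*sqrt(37) and 1/6 - (1/6)*sqrt(37); poles of order 1, moduli 1/6 + (1/6)*sqrt(37) and -1/6 + (1/6)*sqrt(37).
The radius of convergence is the smallest modulus among the singular points: -1/6 + (1/6)*sqrt(37).
At the order-1 pole -1 set g(φ) = (φ - (-1))*f(φ) = -10/(3*(φ**2 - φ/3 - 1)).
Simple pole: residue = g(a) at a = -1, which is -10.
The factor φ**2 - φ/3 - 1 splits as (φ - a)(φ - a') with a = 1/6 - (1/6)*sqrt(37), a' = 1/6 + (1/6)*sqrt(37). At the order-1 pole a set g(φ) = (φ - a)*f(φ) = [-10/(3*(φ + 1))] / (φ - a').
Simple pole: residue = g(a) at a = 1/6 - (1/6)*sqrt(37), which is 5 + (35/37)*sqrt(37).
The factor φ**2 - φ/3 - 1 splits as (φ - a)(φ - a') with a = 1/6 + (1/6)*sqrt(37), a' = 1/6 - (1/6)*sqrt(37). At the order-1 pole a set g(φ) = (φ - a)*f(φ) = [-10/(3*(φ + 1))] / (φ - a').
Simple pole: residue = g(a) at a = 1/6 + (1/6)*sqrt(37), which is 5 - (35/37)*sqrt(37).
List the singular points by increasing real part (a conjugate pair: the negative imaginary part first).

Radius of convergence at 0: -1/6 + (1/6)*sqrt(37).
At -1: a pole of order 1; residue -10.
At 1/6 - (1/6)*sqrt(37): a pole of order 1; residue 5 + (35/37)*sqrt(37).
At 1/6 + (1/6)*sqrt(37): a pole of order 1; residue 5 - (35/37)*sqrt(37).


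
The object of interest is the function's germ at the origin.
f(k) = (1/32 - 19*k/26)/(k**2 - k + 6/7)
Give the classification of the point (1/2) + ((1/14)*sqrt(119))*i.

The denominator factor k**2 - k + 6/7 vanishes at (1/2) + ((1/14)*sqrt(119))*i and appears to the power 1; the numerator there equals (-139/416) - ((19/364)*sqrt(119))*i, nonzero, and no other factor vanishes.
Hence a pole whose order is the multiplicity, 1.

The point is a pole of order 1.


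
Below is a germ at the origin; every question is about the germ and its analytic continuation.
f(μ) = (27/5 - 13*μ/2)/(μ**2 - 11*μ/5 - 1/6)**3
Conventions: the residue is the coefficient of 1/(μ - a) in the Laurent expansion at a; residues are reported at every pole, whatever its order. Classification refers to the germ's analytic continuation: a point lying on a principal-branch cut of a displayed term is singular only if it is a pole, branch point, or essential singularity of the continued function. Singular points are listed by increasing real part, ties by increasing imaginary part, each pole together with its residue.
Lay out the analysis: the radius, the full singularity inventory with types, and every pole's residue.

Radius of convergence at 0: -11/10 + (1/30)*sqrt(1239).
At 11/10 - (1/30)*sqrt(1239): a pole of order 3; residue (84375/20127142)*sqrt(1239).
At 11/10 + (1/30)*sqrt(1239): a pole of order 3; residue -(84375/20127142)*sqrt(1239).

Denominator factor (μ**2 - 11*μ/5 - 1/6)^3: discriminant 413/75, real irrational roots 11/10 + (1/30)*sqrt(1239) and 11/10 - (1/30)*sqrt(1239); poles of order 3, moduli 11/10 + (1/30)*sqrt(1239) and -11/10 + (1/30)*sqrt(1239).
The radius of convergence is the smallest modulus among the singular points: -11/10 + (1/30)*sqrt(1239).
The factor μ**2 - 11*μ/5 - 1/6 splits as (μ - a)(μ - a') with a = 11/10 - (1/30)*sqrt(1239), a' = 11/10 + (1/30)*sqrt(1239). At the order-3 pole a set g(μ) = (μ - a)^3*f(μ) = [27/5 - 13*μ/2] / (μ - a')^3.
Order-3 pole: residue = g''(a)/2; g''(11/10 - (1/30)*sqrt(1239)) = (84375/10063571)*sqrt(1239), so the residue is (84375/20127142)*sqrt(1239).
The factor μ**2 - 11*μ/5 - 1/6 splits as (μ - a)(μ - a') with a = 11/10 + (1/30)*sqrt(1239), a' = 11/10 - (1/30)*sqrt(1239). At the order-3 pole a set g(μ) = (μ - a)^3*f(μ) = [27/5 - 13*μ/2] / (μ - a')^3.
Order-3 pole: residue = g''(a)/2; g''(11/10 + (1/30)*sqrt(1239)) = -(84375/10063571)*sqrt(1239), so the residue is -(84375/20127142)*sqrt(1239).
List the singular points by increasing real part (a conjugate pair: the negative imaginary part first).


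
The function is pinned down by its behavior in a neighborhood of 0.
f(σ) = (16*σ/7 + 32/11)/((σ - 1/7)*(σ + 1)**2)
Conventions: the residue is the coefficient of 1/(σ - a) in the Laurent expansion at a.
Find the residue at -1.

At the order-2 pole -1 set g(σ) = (σ - (-1))^2*f(σ) = (16*σ/7 + 32/11)/(σ - 1/7).
Order-2 pole: residue = g'(a); g'(-1) = -109/44, so the residue is -109/44.

The residue is -109/44.


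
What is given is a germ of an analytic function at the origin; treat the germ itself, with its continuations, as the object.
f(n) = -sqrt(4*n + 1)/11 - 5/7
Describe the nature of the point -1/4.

The point is an algebraic (square-root) branch point.

The term (-1/11)*sqrt(1 - n/(-1/4)) has argument 1 - -1/4/(-1/4) = 0 at -1/4: a square-root (algebraic, two-sheeted) branch point; the remaining terms are analytic or single-valued there.


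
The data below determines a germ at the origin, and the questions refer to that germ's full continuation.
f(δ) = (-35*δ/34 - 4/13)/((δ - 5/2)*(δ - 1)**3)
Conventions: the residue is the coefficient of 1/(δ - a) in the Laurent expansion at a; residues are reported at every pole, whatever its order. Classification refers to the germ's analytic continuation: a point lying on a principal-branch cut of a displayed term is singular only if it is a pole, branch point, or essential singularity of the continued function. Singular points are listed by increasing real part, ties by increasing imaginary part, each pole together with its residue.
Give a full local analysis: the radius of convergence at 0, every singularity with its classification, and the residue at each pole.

Radius of convergence at 0: 1.
At 1: a pole of order 3; residue 566/663.
At 5/2: a pole of order 1; residue -566/663.

Denominator factor (δ - 1)^3: pole of order 3 at 1, modulus 1.
Denominator factor (δ - 5/2): pole of order 1 at 5/2, modulus 5/2.
The radius of convergence is the smallest modulus among the singular points: 1.
At the order-3 pole 1 set g(δ) = (δ - (1))^3*f(δ) = (-35*δ/34 - 4/13)/(δ - 5/2).
Order-3 pole: residue = g''(a)/2; g''(1) = 1132/663, so the residue is 566/663.
At the order-1 pole 5/2 set g(δ) = (δ - (5/2))*f(δ) = (-35*δ/34 - 4/13)/(δ - 1)**3.
Simple pole: residue = g(a) at a = 5/2, which is -566/663.
List the singular points by increasing real part (a conjugate pair: the negative imaginary part first).


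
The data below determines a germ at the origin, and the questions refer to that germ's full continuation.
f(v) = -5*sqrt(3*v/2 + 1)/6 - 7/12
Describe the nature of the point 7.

There is no denominator, hence no pole anywhere.
Branch term sqrt(1 - v/(-2/3)): argument at 7 is 23/2, nonzero, so 7 is not its branch point (a point on a principal cut is still regular for the continued germ).
So the germ continues analytically to 7.

The point is a regular point.


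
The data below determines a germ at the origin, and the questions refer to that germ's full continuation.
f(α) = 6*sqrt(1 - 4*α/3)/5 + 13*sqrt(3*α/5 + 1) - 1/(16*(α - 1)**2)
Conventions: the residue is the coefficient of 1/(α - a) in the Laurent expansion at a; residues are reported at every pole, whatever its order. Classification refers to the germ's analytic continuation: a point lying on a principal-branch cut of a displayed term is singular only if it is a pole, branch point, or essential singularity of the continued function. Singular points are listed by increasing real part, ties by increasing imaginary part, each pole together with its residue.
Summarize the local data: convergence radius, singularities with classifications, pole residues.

Radius of convergence at 0: 3/4.
At -5/3: an algebraic (square-root) branch point.
At 3/4: an algebraic (square-root) branch point.
At 1: a pole of order 2; residue 0.

Denominator factor (α - 1)^2: pole of order 2 at 1, modulus 1.
Branch term (6/5)*sqrt(1 - α/(3/4)): its argument vanishes at α = 3/4, a square-root branch point, modulus 3/4.
Branch term (13)*sqrt(1 - α/(-5/3)): its argument vanishes at α = -5/3, a square-root branch point, modulus 5/3.
The radius of convergence is the smallest modulus among the singular points: 3/4.
The branch terms are analytic at 1 and contribute nothing to the residue; only the rational part matters.
At the order-2 pole 1 set g(α) = (α - (1))^2*(rational part) = -1/16.
Order-2 pole: residue = g'(a); g'(1) = 0, so the residue is 0.
List the singular points by increasing real part (a conjugate pair: the negative imaginary part first).


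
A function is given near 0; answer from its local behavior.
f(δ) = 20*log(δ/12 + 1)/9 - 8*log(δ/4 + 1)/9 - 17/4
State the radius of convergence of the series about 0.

Branch term (-8/9)*log(1 - δ/(-4)): its argument vanishes at δ = -4, a logarithmic branch point, modulus 4.
Branch term (20/9)*log(1 - δ/(-12)): its argument vanishes at δ = -12, a logarithmic branch point, modulus 12.
The radius of convergence is the smallest modulus among the singular points: 4.

The radius of convergence is 4.


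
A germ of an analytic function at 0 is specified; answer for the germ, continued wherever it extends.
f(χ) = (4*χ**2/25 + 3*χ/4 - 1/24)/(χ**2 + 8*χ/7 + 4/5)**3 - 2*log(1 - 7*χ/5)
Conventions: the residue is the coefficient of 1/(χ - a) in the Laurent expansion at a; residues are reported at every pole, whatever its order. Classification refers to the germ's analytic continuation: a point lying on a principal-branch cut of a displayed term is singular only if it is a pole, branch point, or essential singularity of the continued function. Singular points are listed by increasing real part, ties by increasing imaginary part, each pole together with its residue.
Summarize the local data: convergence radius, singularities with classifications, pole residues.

Radius of convergence at 0: 5/7.
At (-4/7) - ((2/35)*sqrt(145))*i: a pole of order 3; residue -((19802419/499486720)*sqrt(145))*i.
At (-4/7) + ((2/35)*sqrt(145))*i: a pole of order 3; residue ((19802419/499486720)*sqrt(145))*i.
At 5/7: a logarithmic branch point.

Denominator factor (χ**2 + 8*χ/7 + 4/5)^3: discriminant -464/245, complex-conjugate roots (-4/7) + ((2/35)*sqrt(145))*i and (-4/7) - ((2/35)*sqrt(145))*i; poles of order 3, moduli (2/5)*sqrt(5) and (2/5)*sqrt(5).
Branch term (-2)*log(1 - χ/(5/7)): its argument vanishes at χ = 5/7, a logarithmic branch point, modulus 5/7.
The radius of convergence is the smallest modulus among the singular points: 5/7.
The branch term is analytic at (-4/7) - ((2/35)*sqrt(145))*i and contributes nothing to the residue; only the rational part matters.
The factor χ**2 + 8*χ/7 + 4/5 splits as (χ - a)(χ - a') with a = (-4/7) - ((2/35)*sqrt(145))*i, a' = (-4/7) + ((2/35)*sqrt(145))*i. At the order-3 pole a set g(χ) = (χ - a)^3*(rational part) = [4*χ**2/25 + 3*χ/4 - 1/24] / (χ - a')^3.
Order-3 pole: residue = g''(a)/2; g''((-4/7) - ((2/35)*sqrt(145))*i) = -((19802419/249743360)*sqrt(145))*i, so the residue is -((19802419/499486720)*sqrt(145))*i.
The branch term is analytic at (-4/7) + ((2/35)*sqrt(145))*i and contributes nothing to the residue; only the rational part matters.
The factor χ**2 + 8*χ/7 + 4/5 splits as (χ - a)(χ - a') with a = (-4/7) + ((2/35)*sqrt(145))*i, a' = (-4/7) - ((2/35)*sqrt(145))*i. At the order-3 pole a set g(χ) = (χ - a)^3*(rational part) = [4*χ**2/25 + 3*χ/4 - 1/24] / (χ - a')^3.
Order-3 pole: residue = g''(a)/2; g''((-4/7) + ((2/35)*sqrt(145))*i) = ((19802419/249743360)*sqrt(145))*i, so the residue is ((19802419/499486720)*sqrt(145))*i.
List the singular points by increasing real part (a conjugate pair: the negative imaginary part first).


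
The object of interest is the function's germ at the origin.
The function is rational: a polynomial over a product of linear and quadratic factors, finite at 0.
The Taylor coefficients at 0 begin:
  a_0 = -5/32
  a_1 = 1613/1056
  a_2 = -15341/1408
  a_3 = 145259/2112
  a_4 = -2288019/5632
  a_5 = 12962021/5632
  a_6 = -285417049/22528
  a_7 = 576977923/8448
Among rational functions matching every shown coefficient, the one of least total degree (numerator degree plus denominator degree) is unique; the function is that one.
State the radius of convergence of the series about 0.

The radius of convergence is -9/4 + (1/4)*sqrt(97).

No rational of total degree below 5 reproduces all 8 coefficients; solving the [1/4] Pade equations on them gives f(δ) = (4*δ/33 - 5/32)/(δ**2 - 9*δ/2 - 1)**2, whose expansion matches every shown term.
Denominator factor (δ**2 - 9*δ/2 - 1)^2: discriminant 97/4, real irrational roots 9/4 + (1/4)*sqrt(97) and 9/4 - (1/4)*sqrt(97); poles of order 2, moduli 9/4 + (1/4)*sqrt(97) and -9/4 + (1/4)*sqrt(97).
The radius of convergence is the smallest modulus among the singular points: -9/4 + (1/4)*sqrt(97).


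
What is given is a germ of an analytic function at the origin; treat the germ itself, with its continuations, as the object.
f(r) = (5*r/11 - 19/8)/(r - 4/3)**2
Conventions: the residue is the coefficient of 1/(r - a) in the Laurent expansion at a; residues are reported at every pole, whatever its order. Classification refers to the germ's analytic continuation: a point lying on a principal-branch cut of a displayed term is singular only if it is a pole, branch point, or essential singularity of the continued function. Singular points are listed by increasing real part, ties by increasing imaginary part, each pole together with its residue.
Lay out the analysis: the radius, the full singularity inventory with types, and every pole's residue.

Radius of convergence at 0: 4/3.
At 4/3: a pole of order 2; residue 5/11.

Denominator factor (r - 4/3)^2: pole of order 2 at 4/3, modulus 4/3.
The radius of convergence is the smallest modulus among the singular points: 4/3.
At the order-2 pole 4/3 set g(r) = (r - (4/3))^2*f(r) = 5*r/11 - 19/8.
Order-2 pole: residue = g'(a); g'(4/3) = 5/11, so the residue is 5/11.


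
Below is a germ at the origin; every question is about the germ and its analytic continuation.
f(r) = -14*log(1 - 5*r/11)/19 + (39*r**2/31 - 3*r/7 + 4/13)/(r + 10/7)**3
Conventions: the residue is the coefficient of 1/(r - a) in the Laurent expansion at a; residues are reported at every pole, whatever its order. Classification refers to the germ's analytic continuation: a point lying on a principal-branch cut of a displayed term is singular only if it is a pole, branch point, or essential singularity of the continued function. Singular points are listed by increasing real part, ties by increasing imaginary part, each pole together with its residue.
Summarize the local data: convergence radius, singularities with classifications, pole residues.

Radius of convergence at 0: 10/7.
At -10/7: a pole of order 3; residue 39/31.
At 11/5: a logarithmic branch point.

Denominator factor (r + 10/7)^3: pole of order 3 at -10/7, modulus 10/7.
Branch term (-14/19)*log(1 - r/(11/5)): its argument vanishes at r = 11/5, a logarithmic branch point, modulus 11/5.
The radius of convergence is the smallest modulus among the singular points: 10/7.
The branch term is analytic at -10/7 and contributes nothing to the residue; only the rational part matters.
At the order-3 pole -10/7 set g(r) = (r - (-10/7))^3*(rational part) = 39*r**2/31 - 3*r/7 + 4/13.
Order-3 pole: residue = g''(a)/2; g''(-10/7) = 78/31, so the residue is 39/31.
List the singular points by increasing real part (a conjugate pair: the negative imaginary part first).
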